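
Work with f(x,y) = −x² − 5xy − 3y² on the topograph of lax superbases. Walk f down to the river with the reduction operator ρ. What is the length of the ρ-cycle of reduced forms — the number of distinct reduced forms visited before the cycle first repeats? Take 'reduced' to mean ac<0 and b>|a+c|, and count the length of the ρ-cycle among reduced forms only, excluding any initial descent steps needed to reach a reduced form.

D = 13, ⌊√D⌋ = 3
descent: ρ → (-3,-1,1)
descent: ρ → (1,3,-1)  [lands on river]
river: ρ → (-1,3,1)
ρ-cycle length = 2 (tail of 2 descent steps not counted)

2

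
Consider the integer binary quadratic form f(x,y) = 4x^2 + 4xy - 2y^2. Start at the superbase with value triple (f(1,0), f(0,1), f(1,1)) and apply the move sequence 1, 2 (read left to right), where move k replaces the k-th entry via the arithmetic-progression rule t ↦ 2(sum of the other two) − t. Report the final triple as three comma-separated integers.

start (4,-2,6) = (f(1,0),f(0,1),f(1,1))
replace slot 1: 2·((-2)+6) − 4 = 4 → (4,-2,6)
replace slot 2: 2·(4+6) − (-2) = 22 → (4,22,6)

4,22,6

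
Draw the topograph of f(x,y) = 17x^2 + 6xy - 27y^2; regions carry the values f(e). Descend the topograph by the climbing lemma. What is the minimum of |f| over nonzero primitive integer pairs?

descent: ρ → (-27,-6,17)
descent: ρ → (17,40,-4)  [lands on river]
river: ρ → (-4,40,17)
river: ρ → (17,28,-16)
river: ρ → (-16,36,9)
river: ρ → (9,36,-16)
river: ρ → (-16,28,17)
closes: descent 2, river 6
min |a| on river = 4

4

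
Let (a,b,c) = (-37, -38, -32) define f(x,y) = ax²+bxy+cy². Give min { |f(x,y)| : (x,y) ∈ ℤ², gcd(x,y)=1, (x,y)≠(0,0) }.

translate: b→-36 (≡38 mod 74), so (37,38,32)→(37,-36,31)
flip: (37,-36,31)→(31,36,37)
translate: b→-26 (≡36 mod 62), so (31,36,37)→(31,-26,32)
reduced (well bottom): (31,-26,32) with a≤c, −a<b≤a
well minimum |f| = |-31| = 31 (negative-definite)

31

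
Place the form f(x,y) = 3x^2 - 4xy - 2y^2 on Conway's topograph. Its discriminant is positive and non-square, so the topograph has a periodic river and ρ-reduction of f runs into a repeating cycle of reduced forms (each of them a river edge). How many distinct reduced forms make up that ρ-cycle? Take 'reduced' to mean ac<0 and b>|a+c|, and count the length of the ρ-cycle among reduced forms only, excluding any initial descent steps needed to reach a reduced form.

D = 40, ⌊√D⌋ = 6
descent: ρ → (-2,4,3)  [lands on river]
river: ρ → (3,2,-3)
river: ρ → (-3,4,2)
river: ρ → (2,4,-3)
river: ρ → (-3,2,3)
river: ρ → (3,4,-2)
ρ-cycle length = 6 (tail of 1 descent step not counted)

6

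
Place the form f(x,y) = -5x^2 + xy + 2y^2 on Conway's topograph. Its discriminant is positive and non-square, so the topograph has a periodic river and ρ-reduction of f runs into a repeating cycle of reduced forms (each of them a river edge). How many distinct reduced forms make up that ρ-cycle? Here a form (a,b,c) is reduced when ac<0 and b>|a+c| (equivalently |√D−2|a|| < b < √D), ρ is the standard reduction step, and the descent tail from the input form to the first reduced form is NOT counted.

D = 41, ⌊√D⌋ = 6
descent: ρ → (2,3,-4)  [lands on river]
river: ρ → (-4,5,1)
river: ρ → (1,5,-4)
river: ρ → (-4,3,2)
river: ρ → (2,5,-2)
river: ρ → (-2,3,4)
river: ρ → (4,5,-1)
river: ρ → (-1,5,4)
river: ρ → (4,3,-2)
river: ρ → (-2,5,2)
ρ-cycle length = 10 (tail of 1 descent step not counted)

10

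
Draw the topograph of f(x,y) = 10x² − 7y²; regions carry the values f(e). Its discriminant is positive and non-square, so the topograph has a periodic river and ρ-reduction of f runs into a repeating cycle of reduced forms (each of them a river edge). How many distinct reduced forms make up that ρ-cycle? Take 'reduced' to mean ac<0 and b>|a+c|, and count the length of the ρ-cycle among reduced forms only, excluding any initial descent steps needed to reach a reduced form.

D = 280, ⌊√D⌋ = 16
descent: ρ → (-7,14,3)  [lands on river]
river: ρ → (3,16,-2)
river: ρ → (-2,16,3)
river: ρ → (3,14,-7)
ρ-cycle length = 4 (tail of 1 descent step not counted)

4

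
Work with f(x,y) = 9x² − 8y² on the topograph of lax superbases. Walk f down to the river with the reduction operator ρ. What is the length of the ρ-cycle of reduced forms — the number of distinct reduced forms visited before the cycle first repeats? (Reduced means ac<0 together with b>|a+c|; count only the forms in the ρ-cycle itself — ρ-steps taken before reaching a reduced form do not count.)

D = 288, ⌊√D⌋ = 16
descent: ρ → (-8,16,1)  [lands on river]
river: ρ → (1,16,-8)
ρ-cycle length = 2 (tail of 1 descent step not counted)

2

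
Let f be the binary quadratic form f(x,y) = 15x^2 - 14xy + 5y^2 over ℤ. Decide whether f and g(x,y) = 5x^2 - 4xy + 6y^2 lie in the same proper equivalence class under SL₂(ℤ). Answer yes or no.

D₁ = -104, D₂ = -104
f: flip: (15,-14,5)→(5,14,15)
f: translate: b→4 (≡14 mod 10), so (5,14,15)→(5,4,6)
f: reduced (well bottom): (5,4,6) with a≤c, −a<b≤a
g: reduced (well bottom): (5,-4,6) with a≤c, −a<b≤a
reduced forms (5, 4, 6) vs (5, -4, 6) ⇒ inequivalent

no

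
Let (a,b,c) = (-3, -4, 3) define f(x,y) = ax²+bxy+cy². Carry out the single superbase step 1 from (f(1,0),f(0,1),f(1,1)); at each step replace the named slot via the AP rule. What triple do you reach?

start (-3,3,-4) = (f(1,0),f(0,1),f(1,1))
replace slot 1: 2·(3+(-4)) − (-3) = 1 → (1,3,-4)

1,3,-4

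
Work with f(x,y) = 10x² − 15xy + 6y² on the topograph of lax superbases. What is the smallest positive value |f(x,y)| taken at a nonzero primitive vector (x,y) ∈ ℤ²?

translate: b→5 (≡-15 mod 20), so (10,-15,6)→(10,5,1)
flip: (10,5,1)→(1,-5,10)
translate: b→1 (≡-5 mod 2), so (1,-5,10)→(1,1,4)
reduced (well bottom): (1,1,4) with a≤c, −a<b≤a
well minimum = a = 1

1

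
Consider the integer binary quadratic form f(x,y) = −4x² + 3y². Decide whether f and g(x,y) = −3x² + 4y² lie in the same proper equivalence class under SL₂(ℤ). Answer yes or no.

D₁ = 48, D₂ = 48
river cycle of f (length 2): (3, 6, -1), (-1, 6, 3)
river cycle of g (length 2): (-3, 6, 1), (1, 6, -3)
cycles differ ⇒ inequivalent

no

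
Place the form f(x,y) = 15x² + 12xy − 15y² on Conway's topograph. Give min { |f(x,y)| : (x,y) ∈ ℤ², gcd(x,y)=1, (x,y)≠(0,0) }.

river: ρ → (-15,18,12)
river: ρ → (12,30,-3)
river: ρ → (-3,30,12)
river: ρ → (12,18,-15)
river: ρ → (-15,12,15)
river: ρ → (15,18,-12)
river: ρ → (-12,30,3)
river: ρ → (3,30,-12)
river: ρ → (-12,18,15)
river: ρ → (15,12,-15)
closes: descent 0, river 10
min |a| on river = 3

3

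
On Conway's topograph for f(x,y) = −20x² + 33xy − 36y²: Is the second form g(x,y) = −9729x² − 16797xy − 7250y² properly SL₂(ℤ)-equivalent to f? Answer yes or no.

D₁ = -1791, D₂ = -1791
f is negative-definite; reduce −f:
−f: translate: b→7 (≡-33 mod 40), so (20,-33,36)→(20,7,23)
−f: reduced (well bottom): (20,7,23) with a≤c, −a<b≤a
flip sign back: reduced form of f is (-20,-7,-23)
g is negative-definite; reduce −g:
−g: translate: b→-2661 (≡16797 mod 19458), so (9729,16797,7250)→(9729,-2661,182)
−g: flip: (9729,-2661,182)→(182,2661,9729)
−g: translate: b→113 (≡2661 mod 364), so (182,2661,9729)→(182,113,20)
−g: flip: (182,113,20)→(20,-113,182)
−g: translate: b→7 (≡-113 mod 40), so (20,-113,182)→(20,7,23)
−g: reduced (well bottom): (20,7,23) with a≤c, −a<b≤a
flip sign back: reduced form of g is (-20,-7,-23)
reduced forms (-20, -7, -23) vs (-20, -7, -23) ⇒ equivalent

yes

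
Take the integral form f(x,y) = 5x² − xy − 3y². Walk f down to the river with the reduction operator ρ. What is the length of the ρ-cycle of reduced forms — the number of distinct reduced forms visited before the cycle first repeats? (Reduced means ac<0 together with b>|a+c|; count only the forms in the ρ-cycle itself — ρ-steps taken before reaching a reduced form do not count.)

D = 61, ⌊√D⌋ = 7
descent: ρ → (-3,7,1)  [lands on river]
river: ρ → (1,7,-3)
river: ρ → (-3,5,3)
river: ρ → (3,7,-1)
river: ρ → (-1,7,3)
river: ρ → (3,5,-3)
ρ-cycle length = 6 (tail of 1 descent step not counted)

6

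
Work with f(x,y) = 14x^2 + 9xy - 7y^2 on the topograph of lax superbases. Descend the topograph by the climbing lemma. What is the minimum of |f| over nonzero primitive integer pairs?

river: ρ → (-7,19,4)
river: ρ → (4,21,-2)
river: ρ → (-2,19,14)
river: ρ → (14,9,-7)
closes: descent 0, river 4
min |a| on river = 2

2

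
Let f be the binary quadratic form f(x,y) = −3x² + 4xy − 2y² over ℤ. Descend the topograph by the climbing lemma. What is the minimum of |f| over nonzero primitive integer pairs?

translate: b→2 (≡-4 mod 6), so (3,-4,2)→(3,2,1)
flip: (3,2,1)→(1,-2,3)
translate: b→0 (≡-2 mod 2), so (1,-2,3)→(1,0,2)
reduced (well bottom): (1,0,2) with a≤c, −a<b≤a
well minimum |f| = |-1| = 1 (negative-definite)

1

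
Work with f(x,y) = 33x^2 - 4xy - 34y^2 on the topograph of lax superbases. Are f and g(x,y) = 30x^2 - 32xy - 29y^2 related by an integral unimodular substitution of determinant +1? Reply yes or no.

D₁ = 4504, D₂ = 4504
river cycle of f (length 10): (-34, 4, 33), (33, 62, -5), (-5, 58, 57), (57, 56, -6), (-6, 64, 17), (17, 38, -45), (-45, 52, 10), (10, 48, -55), (-55, 62, 3), (3, 64, -34)
river cycle of g (length 14): (-29, 32, 30), (30, 28, -31), (-31, 34, 27), (27, 20, -38), (-38, 56, 9), (9, 52, -50), (-50, 48, 11), (11, 62, -15), (-15, 58, 19), (19, 56, -18), … (4 more)
cycles differ ⇒ inequivalent

no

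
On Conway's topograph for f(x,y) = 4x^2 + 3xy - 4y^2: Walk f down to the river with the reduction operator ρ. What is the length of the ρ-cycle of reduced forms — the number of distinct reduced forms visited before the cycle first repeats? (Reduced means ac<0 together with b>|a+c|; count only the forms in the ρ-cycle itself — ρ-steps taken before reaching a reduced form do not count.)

D = 73, ⌊√D⌋ = 8
river: ρ → (-4,5,3)
river: ρ → (3,7,-2)
river: ρ → (-2,5,6)
river: ρ → (6,7,-1)
river: ρ → (-1,7,6)
river: ρ → (6,5,-2)
river: ρ → (-2,7,3)
river: ρ → (3,5,-4)
river: ρ → (-4,3,4)
river: ρ → (4,5,-3)
river: ρ → (-3,7,2)
river: ρ → (2,5,-6)
river: ρ → (-6,7,1)
river: ρ → (1,7,-6)
river: ρ → (-6,5,2)
river: ρ → (2,7,-3)
river: ρ → (-3,5,4)
river: ρ → (4,3,-4)
ρ-cycle length = 18 (tail of 0 descent steps not counted)

18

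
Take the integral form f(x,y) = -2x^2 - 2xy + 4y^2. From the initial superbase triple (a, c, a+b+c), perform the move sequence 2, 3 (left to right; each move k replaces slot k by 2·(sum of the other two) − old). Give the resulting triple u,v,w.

start (-2,4,0) = (f(1,0),f(0,1),f(1,1))
replace slot 2: 2·((-2)+0) − 4 = -8 → (-2,-8,0)
replace slot 3: 2·((-2)+(-8)) − 0 = -20 → (-2,-8,-20)

-2,-8,-20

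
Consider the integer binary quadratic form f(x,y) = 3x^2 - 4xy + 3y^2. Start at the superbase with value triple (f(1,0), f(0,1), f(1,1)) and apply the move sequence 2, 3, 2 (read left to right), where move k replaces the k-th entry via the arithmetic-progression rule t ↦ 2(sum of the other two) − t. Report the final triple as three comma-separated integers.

start (3,3,2) = (f(1,0),f(0,1),f(1,1))
replace slot 2: 2·(3+2) − 3 = 7 → (3,7,2)
replace slot 3: 2·(3+7) − 2 = 18 → (3,7,18)
replace slot 2: 2·(3+18) − 7 = 35 → (3,35,18)

3,35,18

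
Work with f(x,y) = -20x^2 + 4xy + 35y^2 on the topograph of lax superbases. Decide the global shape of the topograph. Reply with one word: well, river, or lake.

D = b²−4ac = 4² − 4·(-20)·35 = 2816
D > 0 non-square ⇒ indefinite ⇒ periodic river

river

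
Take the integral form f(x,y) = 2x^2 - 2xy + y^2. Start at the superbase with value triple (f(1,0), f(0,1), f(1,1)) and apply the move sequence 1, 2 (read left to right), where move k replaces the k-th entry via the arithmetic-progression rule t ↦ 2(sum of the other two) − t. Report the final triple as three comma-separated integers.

start (2,1,1) = (f(1,0),f(0,1),f(1,1))
replace slot 1: 2·(1+1) − 2 = 2 → (2,1,1)
replace slot 2: 2·(2+1) − 1 = 5 → (2,5,1)

2,5,1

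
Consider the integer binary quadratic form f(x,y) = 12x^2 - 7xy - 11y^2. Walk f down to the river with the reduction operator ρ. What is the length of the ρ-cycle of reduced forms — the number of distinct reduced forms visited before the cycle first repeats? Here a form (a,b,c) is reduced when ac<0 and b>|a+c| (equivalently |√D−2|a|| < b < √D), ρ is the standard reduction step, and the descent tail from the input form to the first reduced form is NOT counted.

D = 577, ⌊√D⌋ = 24
descent: ρ → (-11,7,12)  [lands on river]
river: ρ → (12,17,-6)
river: ρ → (-6,19,9)
river: ρ → (9,17,-8)
river: ρ → (-8,15,11)
river: ρ → (11,7,-12)
river: ρ → (-12,17,6)
river: ρ → (6,19,-9)
river: ρ → (-9,17,8)
river: ρ → (8,15,-11)
ρ-cycle length = 10 (tail of 1 descent step not counted)

10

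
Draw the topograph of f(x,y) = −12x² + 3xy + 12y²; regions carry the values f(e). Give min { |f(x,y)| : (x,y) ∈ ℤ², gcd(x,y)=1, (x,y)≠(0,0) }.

river: ρ → (12,21,-3)
river: ρ → (-3,21,12)
river: ρ → (12,3,-12)
river: ρ → (-12,21,3)
river: ρ → (3,21,-12)
river: ρ → (-12,3,12)
closes: descent 0, river 6
min |a| on river = 3

3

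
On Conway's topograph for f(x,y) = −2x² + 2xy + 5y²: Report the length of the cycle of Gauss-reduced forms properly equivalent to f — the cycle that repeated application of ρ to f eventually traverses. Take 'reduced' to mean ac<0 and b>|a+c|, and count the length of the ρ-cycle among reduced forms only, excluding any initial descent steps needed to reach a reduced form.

D = 44, ⌊√D⌋ = 6
descent: ρ → (5,-2,-2)
descent: ρ → (-2,6,1)  [lands on river]
river: ρ → (1,6,-2)
ρ-cycle length = 2 (tail of 2 descent steps not counted)

2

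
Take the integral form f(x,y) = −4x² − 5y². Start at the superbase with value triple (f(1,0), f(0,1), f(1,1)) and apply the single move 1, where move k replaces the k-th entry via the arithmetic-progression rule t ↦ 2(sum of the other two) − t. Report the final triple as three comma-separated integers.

start (-4,-5,-9) = (f(1,0),f(0,1),f(1,1))
replace slot 1: 2·((-5)+(-9)) − (-4) = -24 → (-24,-5,-9)

-24,-5,-9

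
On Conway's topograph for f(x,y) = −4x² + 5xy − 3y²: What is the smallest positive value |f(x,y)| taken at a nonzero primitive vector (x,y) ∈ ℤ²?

translate: b→3 (≡-5 mod 8), so (4,-5,3)→(4,3,2)
flip: (4,3,2)→(2,-3,4)
translate: b→1 (≡-3 mod 4), so (2,-3,4)→(2,1,3)
reduced (well bottom): (2,1,3) with a≤c, −a<b≤a
well minimum |f| = |-2| = 2 (negative-definite)

2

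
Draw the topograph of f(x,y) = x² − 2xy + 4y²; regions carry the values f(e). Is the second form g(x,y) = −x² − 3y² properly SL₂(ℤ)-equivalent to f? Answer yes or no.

D₁ = -12, D₂ = -12
f: translate: b→0 (≡-2 mod 2), so (1,-2,4)→(1,0,3)
f: reduced (well bottom): (1,0,3) with a≤c, −a<b≤a
g is negative-definite; reduce −g:
−g: reduced (well bottom): (1,0,3) with a≤c, −a<b≤a
flip sign back: reduced form of g is (-1,0,-3)
reduced forms (1, 0, 3) vs (-1, 0, -3) ⇒ inequivalent

no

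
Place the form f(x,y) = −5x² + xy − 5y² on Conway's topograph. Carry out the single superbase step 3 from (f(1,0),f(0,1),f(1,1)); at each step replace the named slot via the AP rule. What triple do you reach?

start (-5,-5,-9) = (f(1,0),f(0,1),f(1,1))
replace slot 3: 2·((-5)+(-5)) − (-9) = -11 → (-5,-5,-11)

-5,-5,-11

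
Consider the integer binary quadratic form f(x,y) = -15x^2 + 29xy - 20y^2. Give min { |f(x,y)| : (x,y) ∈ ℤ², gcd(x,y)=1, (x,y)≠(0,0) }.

translate: b→1 (≡-29 mod 30), so (15,-29,20)→(15,1,6)
flip: (15,1,6)→(6,-1,15)
reduced (well bottom): (6,-1,15) with a≤c, −a<b≤a
well minimum |f| = |-6| = 6 (negative-definite)

6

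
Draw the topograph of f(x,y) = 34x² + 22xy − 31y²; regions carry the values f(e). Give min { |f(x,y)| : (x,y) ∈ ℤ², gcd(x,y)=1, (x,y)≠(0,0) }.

river: ρ → (-31,40,25)
river: ρ → (25,60,-11)
river: ρ → (-11,50,50)
river: ρ → (50,50,-11)
river: ρ → (-11,60,25)
river: ρ → (25,40,-31)
river: ρ → (-31,22,34)
river: ρ → (34,46,-19)
river: ρ → (-19,68,1)
river: ρ → (1,68,-19)
river: ρ → (-19,46,34)
river: ρ → (34,22,-31)
closes: descent 0, river 12
min |a| on river = 1

1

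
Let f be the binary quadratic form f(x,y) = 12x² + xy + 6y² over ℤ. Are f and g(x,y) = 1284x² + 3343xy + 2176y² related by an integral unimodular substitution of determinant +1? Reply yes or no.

D₁ = -287, D₂ = -287
f: flip: (12,1,6)→(6,-1,12)
f: reduced (well bottom): (6,-1,12) with a≤c, −a<b≤a
g: translate: b→775 (≡3343 mod 2568), so (1284,3343,2176)→(1284,775,117)
g: flip: (1284,775,117)→(117,-775,1284)
g: translate: b→-73 (≡-775 mod 234), so (117,-775,1284)→(117,-73,12)
g: flip: (117,-73,12)→(12,73,117)
g: translate: b→1 (≡73 mod 24), so (12,73,117)→(12,1,6)
g: flip: (12,1,6)→(6,-1,12)
g: reduced (well bottom): (6,-1,12) with a≤c, −a<b≤a
reduced forms (6, -1, 12) vs (6, -1, 12) ⇒ equivalent

yes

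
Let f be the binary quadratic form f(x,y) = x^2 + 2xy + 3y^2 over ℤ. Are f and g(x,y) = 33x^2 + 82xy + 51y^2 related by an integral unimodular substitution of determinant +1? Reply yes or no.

D₁ = -8, D₂ = -8
f: translate: b→0 (≡2 mod 2), so (1,2,3)→(1,0,2)
f: reduced (well bottom): (1,0,2) with a≤c, −a<b≤a
g: translate: b→16 (≡82 mod 66), so (33,82,51)→(33,16,2)
g: flip: (33,16,2)→(2,-16,33)
g: translate: b→0 (≡-16 mod 4), so (2,-16,33)→(2,0,1)
g: flip: (2,0,1)→(1,0,2)
g: reduced (well bottom): (1,0,2) with a≤c, −a<b≤a
reduced forms (1, 0, 2) vs (1, 0, 2) ⇒ equivalent

yes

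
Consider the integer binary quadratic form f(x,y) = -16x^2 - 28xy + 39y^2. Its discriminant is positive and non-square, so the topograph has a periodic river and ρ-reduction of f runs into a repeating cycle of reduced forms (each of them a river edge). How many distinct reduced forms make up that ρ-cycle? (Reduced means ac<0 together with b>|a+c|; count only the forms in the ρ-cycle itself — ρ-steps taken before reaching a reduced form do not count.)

D = 3280, ⌊√D⌋ = 57
descent: ρ → (39,28,-16)  [lands on river]
river: ρ → (-16,36,31)
river: ρ → (31,26,-21)
river: ρ → (-21,16,36)
river: ρ → (36,56,-1)
river: ρ → (-1,56,36)
river: ρ → (36,16,-21)
river: ρ → (-21,26,31)
river: ρ → (31,36,-16)
river: ρ → (-16,28,39)
river: ρ → (39,50,-5)
river: ρ → (-5,50,39)
ρ-cycle length = 12 (tail of 1 descent step not counted)

12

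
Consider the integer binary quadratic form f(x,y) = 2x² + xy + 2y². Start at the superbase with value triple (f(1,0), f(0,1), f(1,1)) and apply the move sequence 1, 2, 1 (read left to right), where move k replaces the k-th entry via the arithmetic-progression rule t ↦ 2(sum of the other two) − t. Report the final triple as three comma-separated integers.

start (2,2,5) = (f(1,0),f(0,1),f(1,1))
replace slot 1: 2·(2+5) − 2 = 12 → (12,2,5)
replace slot 2: 2·(12+5) − 2 = 32 → (12,32,5)
replace slot 1: 2·(32+5) − 12 = 62 → (62,32,5)

62,32,5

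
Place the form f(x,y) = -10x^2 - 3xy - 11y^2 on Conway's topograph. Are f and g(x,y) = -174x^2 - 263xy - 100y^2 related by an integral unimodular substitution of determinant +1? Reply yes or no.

D₁ = -431, D₂ = -431
f is negative-definite; reduce −f:
−f: reduced (well bottom): (10,3,11) with a≤c, −a<b≤a
flip sign back: reduced form of f is (-10,-3,-11)
g is negative-definite; reduce −g:
−g: translate: b→-85 (≡263 mod 348), so (174,263,100)→(174,-85,11)
−g: flip: (174,-85,11)→(11,85,174)
−g: translate: b→-3 (≡85 mod 22), so (11,85,174)→(11,-3,10)
−g: flip: (11,-3,10)→(10,3,11)
−g: reduced (well bottom): (10,3,11) with a≤c, −a<b≤a
flip sign back: reduced form of g is (-10,-3,-11)
reduced forms (-10, -3, -11) vs (-10, -3, -11) ⇒ equivalent

yes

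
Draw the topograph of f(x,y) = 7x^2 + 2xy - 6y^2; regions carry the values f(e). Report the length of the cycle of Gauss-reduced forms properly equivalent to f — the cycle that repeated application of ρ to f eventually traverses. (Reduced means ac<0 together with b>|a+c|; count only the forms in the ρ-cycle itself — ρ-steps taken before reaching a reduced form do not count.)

D = 172, ⌊√D⌋ = 13
river: ρ → (-6,10,3)
river: ρ → (3,8,-9)
river: ρ → (-9,10,2)
river: ρ → (2,10,-9)
river: ρ → (-9,8,3)
river: ρ → (3,10,-6)
river: ρ → (-6,2,7)
river: ρ → (7,12,-1)
river: ρ → (-1,12,7)
river: ρ → (7,2,-6)
ρ-cycle length = 10 (tail of 0 descent steps not counted)

10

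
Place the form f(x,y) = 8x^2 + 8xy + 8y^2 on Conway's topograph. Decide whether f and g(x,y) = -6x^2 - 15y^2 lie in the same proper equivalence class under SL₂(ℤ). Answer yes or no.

D₁ = -192, D₂ = -360
discriminants differ ⇒ not SL₂(ℤ)-equivalent

no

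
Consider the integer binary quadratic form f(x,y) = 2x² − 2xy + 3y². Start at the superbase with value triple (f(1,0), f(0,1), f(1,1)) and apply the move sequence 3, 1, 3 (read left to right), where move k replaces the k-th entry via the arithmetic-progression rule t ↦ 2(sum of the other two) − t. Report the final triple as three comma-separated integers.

start (2,3,3) = (f(1,0),f(0,1),f(1,1))
replace slot 3: 2·(2+3) − 3 = 7 → (2,3,7)
replace slot 1: 2·(3+7) − 2 = 18 → (18,3,7)
replace slot 3: 2·(18+3) − 7 = 35 → (18,3,35)

18,3,35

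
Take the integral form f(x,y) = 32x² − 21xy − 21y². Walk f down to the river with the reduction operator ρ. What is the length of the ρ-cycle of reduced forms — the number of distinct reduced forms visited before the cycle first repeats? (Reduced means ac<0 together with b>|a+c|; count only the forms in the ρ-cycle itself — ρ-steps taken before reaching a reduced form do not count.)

D = 3129, ⌊√D⌋ = 55
descent: ρ → (-21,21,32)  [lands on river]
river: ρ → (32,43,-10)
river: ρ → (-10,37,44)
river: ρ → (44,51,-3)
river: ρ → (-3,51,44)
river: ρ → (44,37,-10)
river: ρ → (-10,43,32)
river: ρ → (32,21,-21)
ρ-cycle length = 8 (tail of 1 descent step not counted)

8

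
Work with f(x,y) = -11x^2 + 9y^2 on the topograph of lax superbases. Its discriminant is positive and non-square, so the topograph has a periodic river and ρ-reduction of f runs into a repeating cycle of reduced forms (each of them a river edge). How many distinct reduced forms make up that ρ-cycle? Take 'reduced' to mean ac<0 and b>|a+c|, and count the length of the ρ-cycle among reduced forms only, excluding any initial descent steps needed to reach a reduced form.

D = 396, ⌊√D⌋ = 19
descent: ρ → (9,18,-2)  [lands on river]
river: ρ → (-2,18,9)
ρ-cycle length = 2 (tail of 1 descent step not counted)

2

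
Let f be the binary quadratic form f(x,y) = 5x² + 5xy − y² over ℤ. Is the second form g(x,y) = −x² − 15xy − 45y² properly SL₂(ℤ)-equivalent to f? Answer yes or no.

D₁ = 45, D₂ = 45
river cycle of f (length 2): (-1, 5, 5), (5, 5, -1)
river cycle of g (length 2): (-1, 5, 5), (5, 5, -1)
cycles coincide ⇒ equivalent

yes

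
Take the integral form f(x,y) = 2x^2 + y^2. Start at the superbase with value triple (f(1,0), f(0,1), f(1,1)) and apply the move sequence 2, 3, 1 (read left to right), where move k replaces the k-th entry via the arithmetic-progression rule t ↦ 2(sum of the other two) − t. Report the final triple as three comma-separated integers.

start (2,1,3) = (f(1,0),f(0,1),f(1,1))
replace slot 2: 2·(2+3) − 1 = 9 → (2,9,3)
replace slot 3: 2·(2+9) − 3 = 19 → (2,9,19)
replace slot 1: 2·(9+19) − 2 = 54 → (54,9,19)

54,9,19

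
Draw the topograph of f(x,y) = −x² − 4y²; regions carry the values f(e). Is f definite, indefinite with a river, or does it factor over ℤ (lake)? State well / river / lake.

D = b²−4ac = 0² − 4·(-1)·(-4) = -16
D < 0 ⇒ definite ⇒ every region one sign ⇒ single well

well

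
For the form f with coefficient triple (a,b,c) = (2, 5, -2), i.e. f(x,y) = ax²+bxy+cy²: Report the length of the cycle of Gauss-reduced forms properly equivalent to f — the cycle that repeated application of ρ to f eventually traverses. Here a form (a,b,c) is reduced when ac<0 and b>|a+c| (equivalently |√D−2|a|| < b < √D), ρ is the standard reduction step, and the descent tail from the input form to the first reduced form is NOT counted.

D = 41, ⌊√D⌋ = 6
river: ρ → (-2,3,4)
river: ρ → (4,5,-1)
river: ρ → (-1,5,4)
river: ρ → (4,3,-2)
river: ρ → (-2,5,2)
river: ρ → (2,3,-4)
river: ρ → (-4,5,1)
river: ρ → (1,5,-4)
river: ρ → (-4,3,2)
river: ρ → (2,5,-2)
ρ-cycle length = 10 (tail of 0 descent steps not counted)

10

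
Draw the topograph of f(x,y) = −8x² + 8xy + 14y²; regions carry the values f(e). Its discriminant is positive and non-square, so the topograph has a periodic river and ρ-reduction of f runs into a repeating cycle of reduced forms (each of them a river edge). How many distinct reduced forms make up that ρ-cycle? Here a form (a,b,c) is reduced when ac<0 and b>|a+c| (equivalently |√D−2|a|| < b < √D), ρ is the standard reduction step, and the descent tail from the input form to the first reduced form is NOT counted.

D = 512, ⌊√D⌋ = 22
river: ρ → (14,20,-2)
river: ρ → (-2,20,14)
river: ρ → (14,8,-8)
river: ρ → (-8,8,14)
ρ-cycle length = 4 (tail of 0 descent steps not counted)

4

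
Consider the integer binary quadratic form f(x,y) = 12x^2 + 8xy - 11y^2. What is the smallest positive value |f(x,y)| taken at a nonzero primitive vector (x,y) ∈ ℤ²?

river: ρ → (-11,14,9)
river: ρ → (9,22,-3)
river: ρ → (-3,20,16)
river: ρ → (16,12,-7)
river: ρ → (-7,16,12)
river: ρ → (12,8,-11)
closes: descent 0, river 6
min |a| on river = 3

3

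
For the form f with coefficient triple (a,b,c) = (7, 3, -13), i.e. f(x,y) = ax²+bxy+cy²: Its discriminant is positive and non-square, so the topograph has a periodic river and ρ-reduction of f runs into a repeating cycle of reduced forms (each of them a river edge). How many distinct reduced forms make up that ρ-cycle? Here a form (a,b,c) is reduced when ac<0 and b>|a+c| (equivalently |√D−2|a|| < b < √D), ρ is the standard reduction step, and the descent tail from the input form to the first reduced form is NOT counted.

D = 373, ⌊√D⌋ = 19
descent: ρ → (-13,-3,7)
descent: ρ → (7,17,-3)  [lands on river]
river: ρ → (-3,19,1)
river: ρ → (1,19,-3)
river: ρ → (-3,17,7)
river: ρ → (7,11,-9)
river: ρ → (-9,7,9)
river: ρ → (9,11,-7)
river: ρ → (-7,17,3)
river: ρ → (3,19,-1)
river: ρ → (-1,19,3)
river: ρ → (3,17,-7)
river: ρ → (-7,11,9)
river: ρ → (9,7,-9)
river: ρ → (-9,11,7)
ρ-cycle length = 14 (tail of 2 descent steps not counted)

14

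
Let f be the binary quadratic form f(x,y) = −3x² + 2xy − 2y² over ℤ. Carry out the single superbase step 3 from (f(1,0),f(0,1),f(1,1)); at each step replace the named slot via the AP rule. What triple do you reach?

start (-3,-2,-3) = (f(1,0),f(0,1),f(1,1))
replace slot 3: 2·((-3)+(-2)) − (-3) = -7 → (-3,-2,-7)

-3,-2,-7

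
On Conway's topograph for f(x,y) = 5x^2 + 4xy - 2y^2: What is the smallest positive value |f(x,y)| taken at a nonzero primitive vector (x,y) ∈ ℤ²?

river: ρ → (-2,4,5)
river: ρ → (5,6,-1)
river: ρ → (-1,6,5)
river: ρ → (5,4,-2)
closes: descent 0, river 4
min |a| on river = 1

1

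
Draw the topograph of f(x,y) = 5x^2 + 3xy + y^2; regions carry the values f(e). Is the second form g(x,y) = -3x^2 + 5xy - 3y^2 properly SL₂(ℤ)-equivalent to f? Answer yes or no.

D₁ = -11, D₂ = -11
f: flip: (5,3,1)→(1,-3,5)
f: translate: b→1 (≡-3 mod 2), so (1,-3,5)→(1,1,3)
f: reduced (well bottom): (1,1,3) with a≤c, −a<b≤a
g is negative-definite; reduce −g:
−g: translate: b→1 (≡-5 mod 6), so (3,-5,3)→(3,1,1)
−g: flip: (3,1,1)→(1,-1,3)
−g: translate: b→1 (≡-1 mod 2), so (1,-1,3)→(1,1,3)
−g: reduced (well bottom): (1,1,3) with a≤c, −a<b≤a
flip sign back: reduced form of g is (-1,-1,-3)
reduced forms (1, 1, 3) vs (-1, -1, -3) ⇒ inequivalent

no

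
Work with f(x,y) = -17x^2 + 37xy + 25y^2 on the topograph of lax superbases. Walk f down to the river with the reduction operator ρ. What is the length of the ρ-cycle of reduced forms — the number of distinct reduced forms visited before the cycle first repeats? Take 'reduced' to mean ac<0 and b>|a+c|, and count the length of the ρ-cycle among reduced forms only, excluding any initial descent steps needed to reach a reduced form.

D = 3069, ⌊√D⌋ = 55
river: ρ → (25,13,-29)
river: ρ → (-29,45,9)
river: ρ → (9,45,-29)
river: ρ → (-29,13,25)
river: ρ → (25,37,-17)
river: ρ → (-17,31,31)
river: ρ → (31,31,-17)
river: ρ → (-17,37,25)
ρ-cycle length = 8 (tail of 0 descent steps not counted)

8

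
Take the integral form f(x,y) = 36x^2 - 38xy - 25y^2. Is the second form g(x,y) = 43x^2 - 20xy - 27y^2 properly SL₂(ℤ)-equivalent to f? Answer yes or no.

D₁ = 5044, D₂ = 5044
river cycle of f (length 54): (-25, 38, 36), (36, 34, -27), (-27, 20, 43), (43, 66, -4), (-4, 70, 9), (9, 56, -53), (-53, 50, 12), (12, 70, -3), (-3, 68, 35), (35, 2, -36), … (44 more)
river cycle of g (length 54): (-27, 20, 43), (43, 66, -4), (-4, 70, 9), (9, 56, -53), (-53, 50, 12), (12, 70, -3), (-3, 68, 35), (35, 2, -36), (-36, 70, 1), (1, 70, -36), … (44 more)
cycles coincide ⇒ equivalent

yes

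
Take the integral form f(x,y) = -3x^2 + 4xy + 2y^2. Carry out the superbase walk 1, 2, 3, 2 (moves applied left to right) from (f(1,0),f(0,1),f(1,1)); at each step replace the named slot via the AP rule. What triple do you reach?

start (-3,2,3) = (f(1,0),f(0,1),f(1,1))
replace slot 1: 2·(2+3) − (-3) = 13 → (13,2,3)
replace slot 2: 2·(13+3) − 2 = 30 → (13,30,3)
replace slot 3: 2·(13+30) − 3 = 83 → (13,30,83)
replace slot 2: 2·(13+83) − 30 = 162 → (13,162,83)

13,162,83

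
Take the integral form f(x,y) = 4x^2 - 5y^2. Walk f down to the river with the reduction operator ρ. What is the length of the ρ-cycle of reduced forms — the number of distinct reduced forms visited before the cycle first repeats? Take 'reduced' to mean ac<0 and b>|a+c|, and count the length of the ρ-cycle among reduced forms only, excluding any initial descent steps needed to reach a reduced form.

D = 80, ⌊√D⌋ = 8
descent: ρ → (-5,0,4)
descent: ρ → (4,8,-1)  [lands on river]
river: ρ → (-1,8,4)
ρ-cycle length = 2 (tail of 2 descent steps not counted)

2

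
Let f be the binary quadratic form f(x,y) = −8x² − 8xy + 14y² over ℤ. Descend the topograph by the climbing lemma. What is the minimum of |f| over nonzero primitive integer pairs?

descent: ρ → (14,8,-8)  [lands on river]
river: ρ → (-8,8,14)
river: ρ → (14,20,-2)
river: ρ → (-2,20,14)
closes: descent 1, river 4
min |a| on river = 2

2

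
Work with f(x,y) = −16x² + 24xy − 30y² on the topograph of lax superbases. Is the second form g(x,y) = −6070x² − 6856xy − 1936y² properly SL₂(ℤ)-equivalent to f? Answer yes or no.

D₁ = -1344, D₂ = -1344
f is negative-definite; reduce −f:
−f: translate: b→8 (≡-24 mod 32), so (16,-24,30)→(16,8,22)
−f: reduced (well bottom): (16,8,22) with a≤c, −a<b≤a
flip sign back: reduced form of f is (-16,-8,-22)
g is negative-definite; reduce −g:
−g: translate: b→-5284 (≡6856 mod 12140), so (6070,6856,1936)→(6070,-5284,1150)
−g: flip: (6070,-5284,1150)→(1150,5284,6070)
−g: translate: b→684 (≡5284 mod 2300), so (1150,5284,6070)→(1150,684,102)
−g: flip: (1150,684,102)→(102,-684,1150)
−g: translate: b→-72 (≡-684 mod 204), so (102,-684,1150)→(102,-72,16)
−g: flip: (102,-72,16)→(16,72,102)
−g: translate: b→8 (≡72 mod 32), so (16,72,102)→(16,8,22)
−g: reduced (well bottom): (16,8,22) with a≤c, −a<b≤a
flip sign back: reduced form of g is (-16,-8,-22)
reduced forms (-16, -8, -22) vs (-16, -8, -22) ⇒ equivalent

yes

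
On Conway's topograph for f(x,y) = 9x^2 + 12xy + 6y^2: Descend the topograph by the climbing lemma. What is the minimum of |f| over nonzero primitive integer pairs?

translate: b→-6 (≡12 mod 18), so (9,12,6)→(9,-6,3)
flip: (9,-6,3)→(3,6,9)
translate: b→0 (≡6 mod 6), so (3,6,9)→(3,0,6)
reduced (well bottom): (3,0,6) with a≤c, −a<b≤a
well minimum = a = 3

3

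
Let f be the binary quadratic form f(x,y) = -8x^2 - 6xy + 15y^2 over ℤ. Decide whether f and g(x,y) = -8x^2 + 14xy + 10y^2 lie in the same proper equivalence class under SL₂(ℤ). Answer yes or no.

D₁ = 516, D₂ = 516
river cycle of f (length 10): (-8, 10, 13), (13, 16, -5), (-5, 14, 16), (16, 18, -3), (-3, 18, 16), (16, 14, -5), (-5, 16, 13), (13, 10, -8), (-8, 22, 1), (1, 22, -8)
river cycle of g (length 10): (10, 6, -12), (-12, 18, 4), (4, 22, -2), (-2, 22, 4), (4, 18, -12), (-12, 6, 10), (10, 14, -8), (-8, 18, 6), (6, 18, -8), (-8, 14, 10)
cycles differ ⇒ inequivalent

no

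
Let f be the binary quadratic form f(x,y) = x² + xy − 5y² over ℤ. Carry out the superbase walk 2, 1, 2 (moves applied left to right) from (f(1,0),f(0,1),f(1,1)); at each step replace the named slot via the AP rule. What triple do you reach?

start (1,-5,-3) = (f(1,0),f(0,1),f(1,1))
replace slot 2: 2·(1+(-3)) − (-5) = 1 → (1,1,-3)
replace slot 1: 2·(1+(-3)) − 1 = -5 → (-5,1,-3)
replace slot 2: 2·((-5)+(-3)) − 1 = -17 → (-5,-17,-3)

-5,-17,-3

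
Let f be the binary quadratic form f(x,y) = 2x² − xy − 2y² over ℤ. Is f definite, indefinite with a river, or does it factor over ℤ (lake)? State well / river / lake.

D = b²−4ac = (-1)² − 4·2·(-2) = 17
D > 0 non-square ⇒ indefinite ⇒ periodic river

river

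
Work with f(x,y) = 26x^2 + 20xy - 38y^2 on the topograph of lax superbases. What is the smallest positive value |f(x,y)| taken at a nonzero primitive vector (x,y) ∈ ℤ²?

river: ρ → (-38,56,8)
river: ρ → (8,56,-38)
river: ρ → (-38,20,26)
river: ρ → (26,32,-32)
river: ρ → (-32,32,26)
river: ρ → (26,20,-38)
closes: descent 0, river 6
min |a| on river = 8

8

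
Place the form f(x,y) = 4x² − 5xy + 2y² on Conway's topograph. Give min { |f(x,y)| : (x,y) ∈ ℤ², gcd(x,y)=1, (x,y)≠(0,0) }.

translate: b→3 (≡-5 mod 8), so (4,-5,2)→(4,3,1)
flip: (4,3,1)→(1,-3,4)
translate: b→1 (≡-3 mod 2), so (1,-3,4)→(1,1,2)
reduced (well bottom): (1,1,2) with a≤c, −a<b≤a
well minimum = a = 1

1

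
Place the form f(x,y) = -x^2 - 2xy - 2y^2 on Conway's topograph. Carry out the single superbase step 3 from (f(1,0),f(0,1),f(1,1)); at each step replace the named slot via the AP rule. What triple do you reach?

start (-1,-2,-5) = (f(1,0),f(0,1),f(1,1))
replace slot 3: 2·((-1)+(-2)) − (-5) = -1 → (-1,-2,-1)

-1,-2,-1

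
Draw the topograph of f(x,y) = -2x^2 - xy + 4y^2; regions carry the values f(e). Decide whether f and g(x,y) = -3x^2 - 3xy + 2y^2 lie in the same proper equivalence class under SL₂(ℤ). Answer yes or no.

D₁ = 33, D₂ = 33
river cycle of f (length 4): (-2, 3, 3), (3, 3, -2), (-2, 5, 1), (1, 5, -2)
river cycle of g (length 4): (2, 3, -3), (-3, 3, 2), (2, 5, -1), (-1, 5, 2)
cycles differ ⇒ inequivalent

no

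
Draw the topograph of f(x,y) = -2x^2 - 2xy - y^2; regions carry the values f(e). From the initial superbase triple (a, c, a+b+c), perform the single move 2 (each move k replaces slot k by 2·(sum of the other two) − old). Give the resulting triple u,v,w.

start (-2,-1,-5) = (f(1,0),f(0,1),f(1,1))
replace slot 2: 2·((-2)+(-5)) − (-1) = -13 → (-2,-13,-5)

-2,-13,-5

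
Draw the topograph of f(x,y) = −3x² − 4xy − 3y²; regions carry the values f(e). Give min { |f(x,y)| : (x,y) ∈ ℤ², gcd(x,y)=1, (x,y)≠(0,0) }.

translate: b→-2 (≡4 mod 6), so (3,4,3)→(3,-2,2)
flip: (3,-2,2)→(2,2,3)
reduced (well bottom): (2,2,3) with a≤c, −a<b≤a
well minimum |f| = |-2| = 2 (negative-definite)

2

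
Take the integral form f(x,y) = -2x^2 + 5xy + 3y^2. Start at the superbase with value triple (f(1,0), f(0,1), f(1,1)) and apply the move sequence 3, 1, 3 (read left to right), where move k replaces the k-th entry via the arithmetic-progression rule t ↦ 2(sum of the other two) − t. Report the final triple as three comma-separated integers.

start (-2,3,6) = (f(1,0),f(0,1),f(1,1))
replace slot 3: 2·((-2)+3) − 6 = -4 → (-2,3,-4)
replace slot 1: 2·(3+(-4)) − (-2) = 0 → (0,3,-4)
replace slot 3: 2·(0+3) − (-4) = 10 → (0,3,10)

0,3,10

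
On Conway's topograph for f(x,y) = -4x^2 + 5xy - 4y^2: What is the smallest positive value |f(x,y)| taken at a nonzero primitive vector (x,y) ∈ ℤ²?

translate: b→3 (≡-5 mod 8), so (4,-5,4)→(4,3,3)
flip: (4,3,3)→(3,-3,4)
translate: b→3 (≡-3 mod 6), so (3,-3,4)→(3,3,4)
reduced (well bottom): (3,3,4) with a≤c, −a<b≤a
well minimum |f| = |-3| = 3 (negative-definite)

3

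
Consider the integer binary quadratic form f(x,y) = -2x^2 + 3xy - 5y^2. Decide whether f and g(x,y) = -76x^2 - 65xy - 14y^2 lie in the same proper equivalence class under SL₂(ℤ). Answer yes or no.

D₁ = -31, D₂ = -31
f is negative-definite; reduce −f:
−f: translate: b→1 (≡-3 mod 4), so (2,-3,5)→(2,1,4)
−f: reduced (well bottom): (2,1,4) with a≤c, −a<b≤a
flip sign back: reduced form of f is (-2,-1,-4)
g is negative-definite; reduce −g:
−g: flip: (76,65,14)→(14,-65,76)
−g: translate: b→-9 (≡-65 mod 28), so (14,-65,76)→(14,-9,2)
−g: flip: (14,-9,2)→(2,9,14)
−g: translate: b→1 (≡9 mod 4), so (2,9,14)→(2,1,4)
−g: reduced (well bottom): (2,1,4) with a≤c, −a<b≤a
flip sign back: reduced form of g is (-2,-1,-4)
reduced forms (-2, -1, -4) vs (-2, -1, -4) ⇒ equivalent

yes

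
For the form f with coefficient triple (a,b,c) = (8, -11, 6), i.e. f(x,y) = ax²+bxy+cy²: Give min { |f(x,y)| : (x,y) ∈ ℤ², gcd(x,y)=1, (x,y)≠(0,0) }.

translate: b→5 (≡-11 mod 16), so (8,-11,6)→(8,5,3)
flip: (8,5,3)→(3,-5,8)
translate: b→1 (≡-5 mod 6), so (3,-5,8)→(3,1,6)
reduced (well bottom): (3,1,6) with a≤c, −a<b≤a
well minimum = a = 3

3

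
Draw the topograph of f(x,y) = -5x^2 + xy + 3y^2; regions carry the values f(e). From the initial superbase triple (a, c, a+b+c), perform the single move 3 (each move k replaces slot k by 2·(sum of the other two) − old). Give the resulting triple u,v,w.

start (-5,3,-1) = (f(1,0),f(0,1),f(1,1))
replace slot 3: 2·((-5)+3) − (-1) = -3 → (-5,3,-3)

-5,3,-3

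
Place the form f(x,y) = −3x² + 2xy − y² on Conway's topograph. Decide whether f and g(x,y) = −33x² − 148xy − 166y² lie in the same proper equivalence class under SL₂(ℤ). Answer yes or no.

D₁ = -8, D₂ = -8
f is negative-definite; reduce −f:
−f: flip: (3,-2,1)→(1,2,3)
−f: translate: b→0 (≡2 mod 2), so (1,2,3)→(1,0,2)
−f: reduced (well bottom): (1,0,2) with a≤c, −a<b≤a
flip sign back: reduced form of f is (-1,0,-2)
g is negative-definite; reduce −g:
−g: translate: b→16 (≡148 mod 66), so (33,148,166)→(33,16,2)
−g: flip: (33,16,2)→(2,-16,33)
−g: translate: b→0 (≡-16 mod 4), so (2,-16,33)→(2,0,1)
−g: flip: (2,0,1)→(1,0,2)
−g: reduced (well bottom): (1,0,2) with a≤c, −a<b≤a
flip sign back: reduced form of g is (-1,0,-2)
reduced forms (-1, 0, -2) vs (-1, 0, -2) ⇒ equivalent

yes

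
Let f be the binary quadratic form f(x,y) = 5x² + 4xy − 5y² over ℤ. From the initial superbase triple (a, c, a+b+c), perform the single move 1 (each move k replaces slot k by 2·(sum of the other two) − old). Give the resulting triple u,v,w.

start (5,-5,4) = (f(1,0),f(0,1),f(1,1))
replace slot 1: 2·((-5)+4) − 5 = -7 → (-7,-5,4)

-7,-5,4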